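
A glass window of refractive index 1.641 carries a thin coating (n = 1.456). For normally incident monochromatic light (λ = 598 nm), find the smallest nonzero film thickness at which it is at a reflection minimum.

Top surface (1.0 → 1.456): reflection off a higher-index medium gives a half-wave phase shift.
Bottom surface (1.456 → 1.641): reflection off a higher-index medium gives a half-wave phase shift.
The two reflections carry the same phase change, so no net offset.
For minimum reflection here: 2 n t = (m + ½) λ.
Minimum at m = 0: t = λ / (4 n) = 598 / (4 × 1.456) = 103 nm.

103 nm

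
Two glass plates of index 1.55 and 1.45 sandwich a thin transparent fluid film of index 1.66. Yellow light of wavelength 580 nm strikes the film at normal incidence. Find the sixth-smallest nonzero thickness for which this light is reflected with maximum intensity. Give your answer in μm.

Top surface (1.55 → 1.66): reflection off a higher-index medium gives a half-wave phase shift.
Bottom surface (1.66 → 1.45): reflection off a lower-index medium gives no phase shift.
Exactly one π shift → a net half-wave offset.
For strong reflection here: 2 n t = (m + ½) λ.
The sixth-smallest nonzero thickness corresponds to m = 5: t = (m + ½) λ / (2 n) = 5.50 × 580 / (2 × 1.66) = 961 nm.

0.961 μm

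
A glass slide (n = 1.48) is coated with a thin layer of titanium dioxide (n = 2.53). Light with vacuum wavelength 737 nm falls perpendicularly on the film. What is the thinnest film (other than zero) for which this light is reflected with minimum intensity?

Ray reflecting at the top interface goes from n = 1.0 toward n = 2.53: a half-wave phase shift.
At the lower boundary (n = 2.53 to n = 1.48) the reflected ray undergoes no phase shift.
Exactly one π shift → a net half-wave offset.
So the condition for destructive reflection is 2 n t = m λ.
Minimum nonzero at m = 1: t = λ / (2 n) = 737 / (2 × 2.53) = 146 nm.

146 nm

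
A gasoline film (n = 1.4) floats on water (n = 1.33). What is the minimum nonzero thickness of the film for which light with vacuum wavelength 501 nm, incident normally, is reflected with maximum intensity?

Top surface (1.0 → 1.4): reflection off a higher-index medium gives a half-wave phase shift.
Bottom surface (1.4 → 1.33): reflection off a lower-index medium gives no phase shift.
The two reflections differ by half a wavelength.
So the condition for constructive reflection is 2 n t = (m + ½) λ.
Minimum at m = 0: t = λ / (4 n) = 501 / (4 × 1.4) = 89.5 nm.

89.5 nm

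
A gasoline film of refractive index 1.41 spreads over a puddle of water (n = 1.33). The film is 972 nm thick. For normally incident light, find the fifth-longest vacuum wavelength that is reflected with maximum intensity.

609 nm

At the upper boundary (n = 1.0 to n = 1.41) the reflected ray undergoes a half-wave phase shift.
Bottom surface (1.41 → 1.33): reflection off a lower-index medium gives no phase shift.
Net: one phase inversion between the two reflected rays.
For maximum reflection here: 2 n t = (m + ½) λ.
λ = 2 n t / (m + ½). The fifth-longest wavelength is m = 4: λ = 2 × 1.41 × 972 / 4.50 = 609 nm.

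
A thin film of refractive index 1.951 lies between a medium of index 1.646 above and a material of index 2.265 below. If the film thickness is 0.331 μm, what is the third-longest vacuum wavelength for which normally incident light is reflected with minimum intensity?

Top surface (1.646 → 1.951): reflection off a higher-index medium gives a half-wave phase shift.
At the lower boundary (n = 1.951 to n = 2.265) the reflected ray undergoes a half-wave phase shift.
The two reflections carry the same phase change, so no net offset.
For weak reflection here: 2 n t = (m + ½) λ.
λ = 2 n t / (m + ½). The third-longest wavelength is m = 2: λ = 2 × 1.951 × 331 / 2.50 = 517 nm.

517 nm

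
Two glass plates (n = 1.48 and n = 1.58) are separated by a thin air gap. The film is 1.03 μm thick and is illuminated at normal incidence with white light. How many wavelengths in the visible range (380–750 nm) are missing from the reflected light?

Top surface (1.48 → 1.0): reflection off a lower-index medium gives no phase shift.
Ray reflecting at the bottom interface goes from n = 1.0 toward n = 1.58: a half-wave phase shift.
Exactly one π shift → a net half-wave offset.
For dark reflection here: 2 n t = m λ.
λ = 2 n t / m = 2060 / m nm.
m=2: 1030 nm (IR); m=3: 687 nm (visible); m=4: 515 nm (visible); m=5: 412 nm (visible); m=6: 343 nm (UV).

3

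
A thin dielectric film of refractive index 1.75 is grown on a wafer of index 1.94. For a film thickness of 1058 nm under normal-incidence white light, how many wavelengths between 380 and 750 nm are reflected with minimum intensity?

5

Ray reflecting at the top interface goes from n = 1.0 toward n = 1.75: a half-wave phase shift.
At the lower boundary (n = 1.75 to n = 1.94) the reflected ray undergoes a half-wave phase shift.
The two reflections carry the same phase change, so no net offset.
So the condition for destructive reflection is 2 n t = (m + ½) λ.
λ = 2 n t / (m + ½) = 3703 / (m + ½) nm.
m=4: 823 nm (IR); m=5: 673 nm (visible); m=6: 570 nm (visible); m=7: 494 nm (visible); m=8: 436 nm (visible); m=9: 390 nm (visible); m=10: 353 nm (UV).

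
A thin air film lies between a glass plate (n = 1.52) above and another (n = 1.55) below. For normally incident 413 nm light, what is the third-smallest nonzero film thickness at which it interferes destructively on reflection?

620 nm

Ray reflecting at the top interface goes from n = 1.52 toward n = 1.0: no phase shift.
Bottom surface (1.0 → 1.55): reflection off a higher-index medium gives a half-wave phase shift.
The two reflections differ by half a wavelength.
For weak reflection here: 2 n t = m λ.
The third-smallest nonzero thickness corresponds to m = 3: t = m λ / (2 n) = 3.00 × 413 / (2 × 1.0) = 620 nm.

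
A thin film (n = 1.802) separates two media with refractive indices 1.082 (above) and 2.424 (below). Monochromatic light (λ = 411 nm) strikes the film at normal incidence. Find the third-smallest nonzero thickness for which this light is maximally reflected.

342 nm

Ray reflecting at the top interface goes from n = 1.082 toward n = 1.802: a half-wave phase shift.
Bottom surface (1.802 → 2.424): reflection off a higher-index medium gives a half-wave phase shift.
Zero or two π shifts → no net half-wave offset.
With no net inversion, constructive interference in reflection requires 2 n t = m λ.
The third-smallest nonzero thickness corresponds to m = 3: t = m λ / (2 n) = 3.00 × 411 / (2 × 1.802) = 342 nm.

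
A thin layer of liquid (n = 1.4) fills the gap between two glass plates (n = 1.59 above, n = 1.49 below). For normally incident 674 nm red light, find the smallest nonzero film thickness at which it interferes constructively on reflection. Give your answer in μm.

Ray reflecting at the top interface goes from n = 1.59 toward n = 1.4: no phase shift.
Ray reflecting at the bottom interface goes from n = 1.4 toward n = 1.49: a half-wave phase shift.
Exactly one π shift → a net half-wave offset.
With one net inversion, constructive interference in reflection requires 2 n t = (m + ½) λ.
Minimum at m = 0: t = λ / (4 n) = 674 / (4 × 1.4) = 120 nm.

0.120 μm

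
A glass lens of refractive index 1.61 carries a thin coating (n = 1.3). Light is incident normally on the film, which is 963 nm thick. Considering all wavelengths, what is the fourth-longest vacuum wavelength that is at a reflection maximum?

Top surface (1.0 → 1.3): reflection off a higher-index medium gives a half-wave phase shift.
At the lower boundary (n = 1.3 to n = 1.61) the reflected ray undergoes a half-wave phase shift.
Net: no relative phase inversion (both shifts match).
For strong reflection here: 2 n t = m λ.
λ = 2 n t / m. The fourth-longest wavelength is m = 4: λ = 2 × 1.3 × 963 / 4.00 = 626 nm.

626 nm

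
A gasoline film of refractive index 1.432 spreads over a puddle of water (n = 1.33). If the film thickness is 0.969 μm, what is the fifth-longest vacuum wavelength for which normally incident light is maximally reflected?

Ray reflecting at the top interface goes from n = 1.0 toward n = 1.432: a half-wave phase shift.
At the lower boundary (n = 1.432 to n = 1.33) the reflected ray undergoes no phase shift.
The two reflections differ by half a wavelength.
With one net inversion, constructive interference in reflection requires 2 n t = (m + ½) λ.
λ = 2 n t / (m + ½). The fifth-longest wavelength is m = 4: λ = 2 × 1.432 × 969 / 4.50 = 617 nm.

617 nm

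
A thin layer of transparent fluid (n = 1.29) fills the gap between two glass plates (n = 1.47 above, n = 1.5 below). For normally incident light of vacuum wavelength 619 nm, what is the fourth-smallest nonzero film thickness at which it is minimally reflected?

Ray reflecting at the top interface goes from n = 1.47 toward n = 1.29: no phase shift.
Bottom surface (1.29 → 1.5): reflection off a higher-index medium gives a half-wave phase shift.
Net: one phase inversion between the two reflected rays.
With one net inversion, destructive interference in reflection requires 2 n t = m λ.
The fourth-smallest nonzero thickness corresponds to m = 4: t = m λ / (2 n) = 4.00 × 619 / (2 × 1.29) = 960 nm.

960 nm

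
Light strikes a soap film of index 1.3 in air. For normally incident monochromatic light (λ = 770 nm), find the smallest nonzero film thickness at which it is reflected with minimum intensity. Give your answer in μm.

Ray reflecting at the top interface goes from n = 1.0 toward n = 1.3: a half-wave phase shift.
Bottom surface (1.3 → 1.0): reflection off a lower-index medium gives no phase shift.
Exactly one π shift → a net half-wave offset.
So the condition for destructive reflection is 2 n t = m λ.
Minimum nonzero at m = 1: t = λ / (2 n) = 770 / (2 × 1.3) = 296 nm.

0.296 μm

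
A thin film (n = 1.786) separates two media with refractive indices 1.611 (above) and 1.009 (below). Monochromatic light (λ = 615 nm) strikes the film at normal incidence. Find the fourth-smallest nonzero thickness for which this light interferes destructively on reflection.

Ray reflecting at the top interface goes from n = 1.611 toward n = 1.786: a half-wave phase shift.
Ray reflecting at the bottom interface goes from n = 1.786 toward n = 1.009: no phase shift.
Net: one phase inversion between the two reflected rays.
For dark reflection here: 2 n t = m λ.
The fourth-smallest nonzero thickness corresponds to m = 4: t = m λ / (2 n) = 4.00 × 615 / (2 × 1.786) = 689 nm.

689 nm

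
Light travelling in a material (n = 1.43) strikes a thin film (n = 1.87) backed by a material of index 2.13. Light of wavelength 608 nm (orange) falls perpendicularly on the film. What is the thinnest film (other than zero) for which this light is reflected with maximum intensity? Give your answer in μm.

Ray reflecting at the top interface goes from n = 1.43 toward n = 1.87: a half-wave phase shift.
Bottom surface (1.87 → 2.13): reflection off a higher-index medium gives a half-wave phase shift.
Net: no relative phase inversion (both shifts match).
With no net inversion, constructive interference in reflection requires 2 n t = m λ.
Minimum nonzero at m = 1: t = λ / (2 n) = 608 / (2 × 1.87) = 163 nm.

0.163 μm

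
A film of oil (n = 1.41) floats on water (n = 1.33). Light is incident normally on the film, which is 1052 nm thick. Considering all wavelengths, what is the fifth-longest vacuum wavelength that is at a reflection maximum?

659 nm

At the upper boundary (n = 1.0 to n = 1.41) the reflected ray undergoes a half-wave phase shift.
Bottom surface (1.41 → 1.33): reflection off a lower-index medium gives no phase shift.
Exactly one π shift → a net half-wave offset.
For bright reflection here: 2 n t = (m + ½) λ.
λ = 2 n t / (m + ½). The fifth-longest wavelength is m = 4: λ = 2 × 1.41 × 1052 / 4.50 = 659 nm.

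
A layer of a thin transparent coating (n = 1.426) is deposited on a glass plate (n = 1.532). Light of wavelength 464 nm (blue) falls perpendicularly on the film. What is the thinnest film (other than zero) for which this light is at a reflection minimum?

At the upper boundary (n = 1.0 to n = 1.426) the reflected ray undergoes a half-wave phase shift.
Ray reflecting at the bottom interface goes from n = 1.426 toward n = 1.532: a half-wave phase shift.
Zero or two π shifts → no net half-wave offset.
With no net inversion, destructive interference in reflection requires 2 n t = (m + ½) λ.
Minimum at m = 0: t = λ / (4 n) = 464 / (4 × 1.426) = 81.3 nm.

81.3 nm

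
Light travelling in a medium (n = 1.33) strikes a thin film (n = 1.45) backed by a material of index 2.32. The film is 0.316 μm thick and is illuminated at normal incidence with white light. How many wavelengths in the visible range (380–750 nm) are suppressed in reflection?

1

Ray reflecting at the top interface goes from n = 1.33 toward n = 1.45: a half-wave phase shift.
At the lower boundary (n = 1.45 to n = 2.32) the reflected ray undergoes a half-wave phase shift.
The two reflections carry the same phase change, so no net offset.
With no net inversion, destructive interference in reflection requires 2 n t = (m + ½) λ.
λ = 2 n t / (m + ½) = 916 / (m + ½) nm.
m=0: 1833 nm (IR); m=1: 611 nm (visible); m=2: 367 nm (UV).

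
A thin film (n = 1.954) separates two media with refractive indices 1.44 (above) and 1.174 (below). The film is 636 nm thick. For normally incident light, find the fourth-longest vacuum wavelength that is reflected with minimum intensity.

At the upper boundary (n = 1.44 to n = 1.954) the reflected ray undergoes a half-wave phase shift.
At the lower boundary (n = 1.954 to n = 1.174) the reflected ray undergoes no phase shift.
The two reflections differ by half a wavelength.
For dark reflection here: 2 n t = m λ.
λ = 2 n t / m. The fourth-longest wavelength is m = 4: λ = 2 × 1.954 × 636 / 4.00 = 621 nm.

621 nm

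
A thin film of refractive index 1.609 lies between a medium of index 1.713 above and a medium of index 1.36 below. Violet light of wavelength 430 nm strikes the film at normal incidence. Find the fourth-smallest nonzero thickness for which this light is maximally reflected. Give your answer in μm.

Top surface (1.713 → 1.609): reflection off a lower-index medium gives no phase shift.
Ray reflecting at the bottom interface goes from n = 1.609 toward n = 1.36: no phase shift.
Net: no relative phase inversion (both shifts match).
For strong reflection here: 2 n t = m λ.
The fourth-smallest nonzero thickness corresponds to m = 4: t = m λ / (2 n) = 4.00 × 430 / (2 × 1.609) = 534 nm.

0.534 μm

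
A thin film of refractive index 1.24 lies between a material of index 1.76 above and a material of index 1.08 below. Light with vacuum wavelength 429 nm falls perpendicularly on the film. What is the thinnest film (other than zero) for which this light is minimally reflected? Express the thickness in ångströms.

865 Å

Top surface (1.76 → 1.24): reflection off a lower-index medium gives no phase shift.
Bottom surface (1.24 → 1.08): reflection off a lower-index medium gives no phase shift.
Zero or two π shifts → no net half-wave offset.
So the condition for destructive reflection is 2 n t = (m + ½) λ.
Minimum at m = 0: t = λ / (4 n) = 429 / (4 × 1.24) = 86.5 nm.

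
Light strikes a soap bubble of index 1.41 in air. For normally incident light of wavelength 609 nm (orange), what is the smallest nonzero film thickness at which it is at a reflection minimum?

Ray reflecting at the top interface goes from n = 1.0 toward n = 1.41: a half-wave phase shift.
Bottom surface (1.41 → 1.0): reflection off a lower-index medium gives no phase shift.
The two reflections differ by half a wavelength.
So the condition for destructive reflection is 2 n t = m λ.
The smallest nonzero thickness corresponds to m = 1: t = m λ / (2 n) = 1.00 × 609 / (2 × 1.41) = 216 nm.

216 nm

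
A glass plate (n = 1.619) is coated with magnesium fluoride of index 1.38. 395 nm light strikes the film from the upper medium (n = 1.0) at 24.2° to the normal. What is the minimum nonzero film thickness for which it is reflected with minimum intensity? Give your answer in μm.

0.0749 μm

Ray reflecting at the top interface goes from n = 1.0 toward n = 1.38: a half-wave phase shift.
Bottom surface (1.38 → 1.619): reflection off a higher-index medium gives a half-wave phase shift.
The two reflections carry the same phase change, so no net offset.
With no net inversion, destructive interference in reflection requires 2 n t cos θ_r = (m + ½) λ.
Snell's law: 1.0 sin 24.2° = 1.38 sin θ_r → sin θ_r = 0.297, cos θ_r = 0.955.
Minimum at m = 0: t = λ / (4 n cos θ_r) = 395 / (4 × 1.38 × 0.955) = 74.9 nm.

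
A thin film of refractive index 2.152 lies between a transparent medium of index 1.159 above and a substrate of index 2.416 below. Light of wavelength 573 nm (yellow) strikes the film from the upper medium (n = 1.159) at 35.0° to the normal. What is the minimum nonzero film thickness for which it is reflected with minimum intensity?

Ray reflecting at the top interface goes from n = 1.159 toward n = 2.152: a half-wave phase shift.
Bottom surface (2.152 → 2.416): reflection off a higher-index medium gives a half-wave phase shift.
The two reflections carry the same phase change, so no net offset.
So the condition for destructive reflection is 2 n t cos θ_r = (m + ½) λ.
Snell's law: 1.159 sin 35.0° = 2.152 sin θ_r → sin θ_r = 0.309, cos θ_r = 0.951.
Minimum at m = 0: t = λ / (4 n cos θ_r) = 573 / (4 × 2.152 × 0.951) = 70.0 nm.

70.0 nm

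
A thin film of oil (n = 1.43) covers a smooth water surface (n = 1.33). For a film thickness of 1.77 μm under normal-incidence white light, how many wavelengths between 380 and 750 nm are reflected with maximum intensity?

At the upper boundary (n = 1.0 to n = 1.43) the reflected ray undergoes a half-wave phase shift.
Ray reflecting at the bottom interface goes from n = 1.43 toward n = 1.33: no phase shift.
The two reflections differ by half a wavelength.
So the condition for constructive reflection is 2 n t = (m + ½) λ.
λ = 2 n t / (m + ½) = 5062 / (m + ½) nm.
m=6: 779 nm (IR); m=7: 675 nm (visible); m=8: 596 nm (visible); m=9: 533 nm (visible); m=10: 482 nm (visible); m=11: 440 nm (visible); m=12: 405 nm (visible); m=13: 375 nm (UV).

6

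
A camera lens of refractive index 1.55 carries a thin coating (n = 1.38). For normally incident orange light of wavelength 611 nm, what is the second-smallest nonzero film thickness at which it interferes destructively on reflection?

332 nm

At the upper boundary (n = 1.0 to n = 1.38) the reflected ray undergoes a half-wave phase shift.
At the lower boundary (n = 1.38 to n = 1.55) the reflected ray undergoes a half-wave phase shift.
Zero or two π shifts → no net half-wave offset.
So the condition for destructive reflection is 2 n t = (m + ½) λ.
The second-smallest nonzero thickness corresponds to m = 1: t = (m + ½) λ / (2 n) = 1.50 × 611 / (2 × 1.38) = 332 nm.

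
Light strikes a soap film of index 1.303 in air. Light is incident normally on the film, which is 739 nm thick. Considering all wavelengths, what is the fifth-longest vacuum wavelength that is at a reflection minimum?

385 nm

Ray reflecting at the top interface goes from n = 1.0 toward n = 1.303: a half-wave phase shift.
Bottom surface (1.303 → 1.0): reflection off a lower-index medium gives no phase shift.
The two reflections differ by half a wavelength.
So the condition for destructive reflection is 2 n t = m λ.
λ = 2 n t / m. The fifth-longest wavelength is m = 5: λ = 2 × 1.303 × 739 / 5.00 = 385 nm.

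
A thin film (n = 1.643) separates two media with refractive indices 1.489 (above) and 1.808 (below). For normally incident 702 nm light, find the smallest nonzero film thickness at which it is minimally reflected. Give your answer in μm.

0.107 μm

Top surface (1.489 → 1.643): reflection off a higher-index medium gives a half-wave phase shift.
Ray reflecting at the bottom interface goes from n = 1.643 toward n = 1.808: a half-wave phase shift.
Zero or two π shifts → no net half-wave offset.
With no net inversion, destructive interference in reflection requires 2 n t = (m + ½) λ.
Minimum at m = 0: t = λ / (4 n) = 702 / (4 × 1.643) = 107 nm.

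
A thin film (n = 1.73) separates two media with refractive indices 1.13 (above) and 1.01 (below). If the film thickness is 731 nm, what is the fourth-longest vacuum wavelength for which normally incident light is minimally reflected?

632 nm

Top surface (1.13 → 1.73): reflection off a higher-index medium gives a half-wave phase shift.
Bottom surface (1.73 → 1.01): reflection off a lower-index medium gives no phase shift.
The two reflections differ by half a wavelength.
So the condition for destructive reflection is 2 n t = m λ.
λ = 2 n t / m. The fourth-longest wavelength is m = 4: λ = 2 × 1.73 × 731 / 4.00 = 632 nm.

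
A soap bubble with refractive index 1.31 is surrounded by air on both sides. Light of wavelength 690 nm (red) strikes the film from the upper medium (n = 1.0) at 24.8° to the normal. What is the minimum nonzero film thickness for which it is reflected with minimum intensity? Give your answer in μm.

0.278 μm

At the upper boundary (n = 1.0 to n = 1.31) the reflected ray undergoes a half-wave phase shift.
Bottom surface (1.31 → 1.0): reflection off a lower-index medium gives no phase shift.
Exactly one π shift → a net half-wave offset.
With one net inversion, destructive interference in reflection requires 2 n t cos θ_r = m λ.
Snell's law: 1.0 sin 24.8° = 1.31 sin θ_r → sin θ_r = 0.320, cos θ_r = 0.947.
Minimum nonzero at m = 1: t = λ / (2 n cos θ_r) = 690 / (2 × 1.31 × 0.947) = 278 nm.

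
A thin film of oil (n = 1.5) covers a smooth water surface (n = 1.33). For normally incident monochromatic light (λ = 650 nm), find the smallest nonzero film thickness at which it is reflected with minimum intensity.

217 nm

Top surface (1.0 → 1.5): reflection off a higher-index medium gives a half-wave phase shift.
At the lower boundary (n = 1.5 to n = 1.33) the reflected ray undergoes no phase shift.
The two reflections differ by half a wavelength.
With one net inversion, destructive interference in reflection requires 2 n t = m λ.
Minimum nonzero at m = 1: t = λ / (2 n) = 650 / (2 × 1.5) = 217 nm.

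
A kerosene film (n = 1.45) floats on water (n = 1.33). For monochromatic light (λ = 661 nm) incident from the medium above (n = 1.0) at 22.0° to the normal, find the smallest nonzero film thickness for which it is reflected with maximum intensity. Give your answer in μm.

0.118 μm

At the upper boundary (n = 1.0 to n = 1.45) the reflected ray undergoes a half-wave phase shift.
Bottom surface (1.45 → 1.33): reflection off a lower-index medium gives no phase shift.
Exactly one π shift → a net half-wave offset.
So the condition for constructive reflection is 2 n t cos θ_r = (m + ½) λ.
Snell's law: 1.0 sin 22.0° = 1.45 sin θ_r → sin θ_r = 0.258, cos θ_r = 0.966.
Minimum at m = 0: t = λ / (4 n cos θ_r) = 661 / (4 × 1.45 × 0.966) = 118 nm.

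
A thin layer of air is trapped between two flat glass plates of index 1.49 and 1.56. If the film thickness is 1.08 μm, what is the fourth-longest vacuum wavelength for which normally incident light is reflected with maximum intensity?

Top surface (1.49 → 1.0): reflection off a lower-index medium gives no phase shift.
Ray reflecting at the bottom interface goes from n = 1.0 toward n = 1.56: a half-wave phase shift.
Net: one phase inversion between the two reflected rays.
So the condition for constructive reflection is 2 n t = (m + ½) λ.
λ = 2 n t / (m + ½). The fourth-longest wavelength is m = 3: λ = 2 × 1.0 × 1080 / 3.50 = 617 nm.

617 nm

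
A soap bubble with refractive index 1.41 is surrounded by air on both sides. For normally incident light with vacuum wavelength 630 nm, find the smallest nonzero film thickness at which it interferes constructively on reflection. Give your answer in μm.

At the upper boundary (n = 1.0 to n = 1.41) the reflected ray undergoes a half-wave phase shift.
Bottom surface (1.41 → 1.0): reflection off a lower-index medium gives no phase shift.
Exactly one π shift → a net half-wave offset.
With one net inversion, constructive interference in reflection requires 2 n t = (m + ½) λ.
Minimum at m = 0: t = λ / (4 n) = 630 / (4 × 1.41) = 112 nm.

0.112 μm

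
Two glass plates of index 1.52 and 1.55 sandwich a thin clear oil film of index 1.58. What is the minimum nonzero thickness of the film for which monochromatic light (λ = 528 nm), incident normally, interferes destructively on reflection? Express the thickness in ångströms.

At the upper boundary (n = 1.52 to n = 1.58) the reflected ray undergoes a half-wave phase shift.
Bottom surface (1.58 → 1.55): reflection off a lower-index medium gives no phase shift.
Net: one phase inversion between the two reflected rays.
So the condition for destructive reflection is 2 n t = m λ.
Minimum nonzero at m = 1: t = λ / (2 n) = 528 / (2 × 1.58) = 167 nm.

1671 Å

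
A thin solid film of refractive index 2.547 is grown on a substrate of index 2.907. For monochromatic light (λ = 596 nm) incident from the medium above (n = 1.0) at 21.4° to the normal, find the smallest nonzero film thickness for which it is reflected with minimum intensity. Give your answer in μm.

0.0591 μm

At the upper boundary (n = 1.0 to n = 2.547) the reflected ray undergoes a half-wave phase shift.
At the lower boundary (n = 2.547 to n = 2.907) the reflected ray undergoes a half-wave phase shift.
Zero or two π shifts → no net half-wave offset.
So the condition for destructive reflection is 2 n t cos θ_r = (m + ½) λ.
Snell's law: 1.0 sin 21.4° = 2.547 sin θ_r → sin θ_r = 0.143, cos θ_r = 0.990.
Minimum at m = 0: t = λ / (4 n cos θ_r) = 596 / (4 × 2.547 × 0.990) = 59.1 nm.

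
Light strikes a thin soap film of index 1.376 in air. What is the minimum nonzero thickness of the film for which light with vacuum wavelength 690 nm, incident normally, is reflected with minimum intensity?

251 nm

Ray reflecting at the top interface goes from n = 1.0 toward n = 1.376: a half-wave phase shift.
Bottom surface (1.376 → 1.0): reflection off a lower-index medium gives no phase shift.
Net: one phase inversion between the two reflected rays.
With one net inversion, destructive interference in reflection requires 2 n t = m λ.
Minimum nonzero at m = 1: t = λ / (2 n) = 690 / (2 × 1.376) = 251 nm.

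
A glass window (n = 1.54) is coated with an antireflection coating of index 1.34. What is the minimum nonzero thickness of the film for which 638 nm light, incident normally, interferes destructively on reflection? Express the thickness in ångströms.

1190 Å

At the upper boundary (n = 1.0 to n = 1.34) the reflected ray undergoes a half-wave phase shift.
Ray reflecting at the bottom interface goes from n = 1.34 toward n = 1.54: a half-wave phase shift.
Zero or two π shifts → no net half-wave offset.
For dark reflection here: 2 n t = (m + ½) λ.
Minimum at m = 0: t = λ / (4 n) = 638 / (4 × 1.34) = 119 nm.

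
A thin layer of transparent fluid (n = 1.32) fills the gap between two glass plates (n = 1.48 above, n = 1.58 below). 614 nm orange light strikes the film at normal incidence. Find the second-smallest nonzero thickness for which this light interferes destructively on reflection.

At the upper boundary (n = 1.48 to n = 1.32) the reflected ray undergoes no phase shift.
Ray reflecting at the bottom interface goes from n = 1.32 toward n = 1.58: a half-wave phase shift.
The two reflections differ by half a wavelength.
For dark reflection here: 2 n t = m λ.
The second-smallest nonzero thickness corresponds to m = 2: t = m λ / (2 n) = 2.00 × 614 / (2 × 1.32) = 465 nm.

465 nm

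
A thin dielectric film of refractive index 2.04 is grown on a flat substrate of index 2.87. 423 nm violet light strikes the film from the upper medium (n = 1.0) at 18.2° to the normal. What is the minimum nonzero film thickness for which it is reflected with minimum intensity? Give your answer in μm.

Top surface (1.0 → 2.04): reflection off a higher-index medium gives a half-wave phase shift.
Ray reflecting at the bottom interface goes from n = 2.04 toward n = 2.87: a half-wave phase shift.
The two reflections carry the same phase change, so no net offset.
For weak reflection here: 2 n t cos θ_r = (m + ½) λ.
Snell's law: 1.0 sin 18.2° = 2.04 sin θ_r → sin θ_r = 0.153, cos θ_r = 0.988.
Minimum at m = 0: t = λ / (4 n cos θ_r) = 423 / (4 × 2.04 × 0.988) = 52.5 nm.

0.0525 μm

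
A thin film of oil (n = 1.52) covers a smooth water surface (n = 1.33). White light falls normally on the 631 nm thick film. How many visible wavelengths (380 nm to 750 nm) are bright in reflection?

2

At the upper boundary (n = 1.0 to n = 1.52) the reflected ray undergoes a half-wave phase shift.
Bottom surface (1.52 → 1.33): reflection off a lower-index medium gives no phase shift.
Net: one phase inversion between the two reflected rays.
So the condition for constructive reflection is 2 n t = (m + ½) λ.
λ = 2 n t / (m + ½) = 1918 / (m + ½) nm.
m=2: 767 nm (IR); m=3: 548 nm (visible); m=4: 426 nm (visible); m=5: 349 nm (UV).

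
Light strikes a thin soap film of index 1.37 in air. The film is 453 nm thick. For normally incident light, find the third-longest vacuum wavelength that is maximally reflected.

496 nm

Ray reflecting at the top interface goes from n = 1.0 toward n = 1.37: a half-wave phase shift.
Bottom surface (1.37 → 1.0): reflection off a lower-index medium gives no phase shift.
Net: one phase inversion between the two reflected rays.
For bright reflection here: 2 n t = (m + ½) λ.
λ = 2 n t / (m + ½). The third-longest wavelength is m = 2: λ = 2 × 1.37 × 453 / 2.50 = 496 nm.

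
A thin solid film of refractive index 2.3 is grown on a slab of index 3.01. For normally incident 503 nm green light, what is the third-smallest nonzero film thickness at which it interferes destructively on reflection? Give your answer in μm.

Ray reflecting at the top interface goes from n = 1.0 toward n = 2.3: a half-wave phase shift.
At the lower boundary (n = 2.3 to n = 3.01) the reflected ray undergoes a half-wave phase shift.
The two reflections carry the same phase change, so no net offset.
For weak reflection here: 2 n t = (m + ½) λ.
The third-smallest nonzero thickness corresponds to m = 2: t = (m + ½) λ / (2 n) = 2.50 × 503 / (2 × 2.3) = 273 nm.

0.273 μm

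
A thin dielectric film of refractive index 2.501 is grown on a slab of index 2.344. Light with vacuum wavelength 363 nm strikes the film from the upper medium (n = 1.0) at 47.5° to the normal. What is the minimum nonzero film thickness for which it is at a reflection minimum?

75.9 nm

Ray reflecting at the top interface goes from n = 1.0 toward n = 2.501: a half-wave phase shift.
At the lower boundary (n = 2.501 to n = 2.344) the reflected ray undergoes no phase shift.
Exactly one π shift → a net half-wave offset.
So the condition for destructive reflection is 2 n t cos θ_r = m λ.
Snell's law: 1.0 sin 47.5° = 2.501 sin θ_r → sin θ_r = 0.295, cos θ_r = 0.956.
Minimum nonzero at m = 1: t = λ / (2 n cos θ_r) = 363 / (2 × 2.501 × 0.956) = 75.9 nm.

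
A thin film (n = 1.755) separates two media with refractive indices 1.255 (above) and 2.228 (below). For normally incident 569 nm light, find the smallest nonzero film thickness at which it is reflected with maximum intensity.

Top surface (1.255 → 1.755): reflection off a higher-index medium gives a half-wave phase shift.
Ray reflecting at the bottom interface goes from n = 1.755 toward n = 2.228: a half-wave phase shift.
The two reflections carry the same phase change, so no net offset.
So the condition for constructive reflection is 2 n t = m λ.
Minimum nonzero at m = 1: t = λ / (2 n) = 569 / (2 × 1.755) = 162 nm.

162 nm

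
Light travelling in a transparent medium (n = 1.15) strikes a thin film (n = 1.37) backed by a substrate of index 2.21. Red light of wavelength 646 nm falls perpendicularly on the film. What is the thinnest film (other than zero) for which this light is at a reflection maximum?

236 nm

Ray reflecting at the top interface goes from n = 1.15 toward n = 1.37: a half-wave phase shift.
Bottom surface (1.37 → 2.21): reflection off a higher-index medium gives a half-wave phase shift.
The two reflections carry the same phase change, so no net offset.
For bright reflection here: 2 n t = m λ.
Minimum nonzero at m = 1: t = λ / (2 n) = 646 / (2 × 1.37) = 236 nm.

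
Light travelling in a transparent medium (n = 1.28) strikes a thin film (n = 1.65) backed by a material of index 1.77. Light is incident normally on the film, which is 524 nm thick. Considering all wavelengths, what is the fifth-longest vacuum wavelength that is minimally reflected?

384 nm

Top surface (1.28 → 1.65): reflection off a higher-index medium gives a half-wave phase shift.
At the lower boundary (n = 1.65 to n = 1.77) the reflected ray undergoes a half-wave phase shift.
The two reflections carry the same phase change, so no net offset.
With no net inversion, destructive interference in reflection requires 2 n t = (m + ½) λ.
λ = 2 n t / (m + ½). The fifth-longest wavelength is m = 4: λ = 2 × 1.65 × 524 / 4.50 = 384 nm.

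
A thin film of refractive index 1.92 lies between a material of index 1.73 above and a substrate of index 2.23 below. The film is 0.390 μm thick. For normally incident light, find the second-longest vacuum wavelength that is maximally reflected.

749 nm

At the upper boundary (n = 1.73 to n = 1.92) the reflected ray undergoes a half-wave phase shift.
At the lower boundary (n = 1.92 to n = 2.23) the reflected ray undergoes a half-wave phase shift.
The two reflections carry the same phase change, so no net offset.
With no net inversion, constructive interference in reflection requires 2 n t = m λ.
λ = 2 n t / m. The second-longest wavelength is m = 2: λ = 2 × 1.92 × 390 / 2.00 = 749 nm.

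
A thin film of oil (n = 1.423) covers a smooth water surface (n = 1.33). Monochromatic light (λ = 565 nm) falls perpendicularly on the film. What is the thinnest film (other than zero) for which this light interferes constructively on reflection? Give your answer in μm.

At the upper boundary (n = 1.0 to n = 1.423) the reflected ray undergoes a half-wave phase shift.
At the lower boundary (n = 1.423 to n = 1.33) the reflected ray undergoes no phase shift.
Net: one phase inversion between the two reflected rays.
So the condition for constructive reflection is 2 n t = (m + ½) λ.
Minimum at m = 0: t = λ / (4 n) = 565 / (4 × 1.423) = 99.3 nm.

0.0993 μm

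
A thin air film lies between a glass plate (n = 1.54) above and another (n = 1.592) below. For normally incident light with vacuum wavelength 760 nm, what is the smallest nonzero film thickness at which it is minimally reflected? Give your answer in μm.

0.380 μm

Top surface (1.54 → 1.0): reflection off a lower-index medium gives no phase shift.
At the lower boundary (n = 1.0 to n = 1.592) the reflected ray undergoes a half-wave phase shift.
The two reflections differ by half a wavelength.
So the condition for destructive reflection is 2 n t = m λ.
The smallest nonzero thickness corresponds to m = 1: t = m λ / (2 n) = 1.00 × 760 / (2 × 1.0) = 380 nm.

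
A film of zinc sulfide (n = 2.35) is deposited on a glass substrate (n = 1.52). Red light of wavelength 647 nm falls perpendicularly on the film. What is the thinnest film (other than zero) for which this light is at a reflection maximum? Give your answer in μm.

Top surface (1.0 → 2.35): reflection off a higher-index medium gives a half-wave phase shift.
Bottom surface (2.35 → 1.52): reflection off a lower-index medium gives no phase shift.
Exactly one π shift → a net half-wave offset.
For strong reflection here: 2 n t = (m + ½) λ.
Minimum at m = 0: t = λ / (4 n) = 647 / (4 × 2.35) = 68.8 nm.

0.0688 μm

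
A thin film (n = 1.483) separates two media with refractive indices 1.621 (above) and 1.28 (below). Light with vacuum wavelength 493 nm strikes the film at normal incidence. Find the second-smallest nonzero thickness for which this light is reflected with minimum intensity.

Top surface (1.621 → 1.483): reflection off a lower-index medium gives no phase shift.
At the lower boundary (n = 1.483 to n = 1.28) the reflected ray undergoes no phase shift.
Net: no relative phase inversion (both shifts match).
With no net inversion, destructive interference in reflection requires 2 n t = (m + ½) λ.
The second-smallest nonzero thickness corresponds to m = 1: t = (m + ½) λ / (2 n) = 1.50 × 493 / (2 × 1.483) = 249 nm.

249 nm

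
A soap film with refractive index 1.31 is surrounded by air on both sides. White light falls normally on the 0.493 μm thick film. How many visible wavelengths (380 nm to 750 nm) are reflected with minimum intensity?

2

Ray reflecting at the top interface goes from n = 1.0 toward n = 1.31: a half-wave phase shift.
Bottom surface (1.31 → 1.0): reflection off a lower-index medium gives no phase shift.
The two reflections differ by half a wavelength.
So the condition for destructive reflection is 2 n t = m λ.
λ = 2 n t / m = 1292 / m nm.
m=1: 1292 nm (IR); m=2: 646 nm (visible); m=3: 431 nm (visible); m=4: 323 nm (UV).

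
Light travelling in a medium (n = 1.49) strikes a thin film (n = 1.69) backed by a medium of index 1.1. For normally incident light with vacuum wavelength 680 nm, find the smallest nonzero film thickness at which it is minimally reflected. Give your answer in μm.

At the upper boundary (n = 1.49 to n = 1.69) the reflected ray undergoes a half-wave phase shift.
At the lower boundary (n = 1.69 to n = 1.1) the reflected ray undergoes no phase shift.
The two reflections differ by half a wavelength.
With one net inversion, destructive interference in reflection requires 2 n t = m λ.
Minimum nonzero at m = 1: t = λ / (2 n) = 680 / (2 × 1.69) = 201 nm.

0.201 μm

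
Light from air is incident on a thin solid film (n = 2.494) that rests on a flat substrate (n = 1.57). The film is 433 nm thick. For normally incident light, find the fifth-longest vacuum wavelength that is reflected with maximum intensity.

Ray reflecting at the top interface goes from n = 1.0 toward n = 2.494: a half-wave phase shift.
At the lower boundary (n = 2.494 to n = 1.57) the reflected ray undergoes no phase shift.
Net: one phase inversion between the two reflected rays.
So the condition for constructive reflection is 2 n t = (m + ½) λ.
λ = 2 n t / (m + ½). The fifth-longest wavelength is m = 4: λ = 2 × 2.494 × 433 / 4.50 = 480 nm.

480 nm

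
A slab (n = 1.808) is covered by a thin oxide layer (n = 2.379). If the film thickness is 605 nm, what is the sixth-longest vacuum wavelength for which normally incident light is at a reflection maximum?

Top surface (1.0 → 2.379): reflection off a higher-index medium gives a half-wave phase shift.
Ray reflecting at the bottom interface goes from n = 2.379 toward n = 1.808: no phase shift.
The two reflections differ by half a wavelength.
For maximum reflection here: 2 n t = (m + ½) λ.
λ = 2 n t / (m + ½). The sixth-longest wavelength is m = 5: λ = 2 × 2.379 × 605 / 5.50 = 523 nm.

523 nm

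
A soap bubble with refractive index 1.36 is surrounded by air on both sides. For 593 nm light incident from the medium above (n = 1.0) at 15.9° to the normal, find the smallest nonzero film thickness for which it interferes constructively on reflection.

111 nm

Top surface (1.0 → 1.36): reflection off a higher-index medium gives a half-wave phase shift.
Ray reflecting at the bottom interface goes from n = 1.36 toward n = 1.0: no phase shift.
Exactly one π shift → a net half-wave offset.
So the condition for constructive reflection is 2 n t cos θ_r = (m + ½) λ.
Snell's law: 1.0 sin 15.9° = 1.36 sin θ_r → sin θ_r = 0.201, cos θ_r = 0.980.
Minimum at m = 0: t = λ / (4 n cos θ_r) = 593 / (4 × 1.36 × 0.980) = 111 nm.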